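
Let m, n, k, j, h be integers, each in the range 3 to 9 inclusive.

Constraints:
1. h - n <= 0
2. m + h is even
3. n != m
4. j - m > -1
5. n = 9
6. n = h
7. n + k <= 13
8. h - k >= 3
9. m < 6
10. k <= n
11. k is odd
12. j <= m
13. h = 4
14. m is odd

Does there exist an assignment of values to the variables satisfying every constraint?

Constraint 5 fixes n = 9 and constraint 13 fixes h = 4, but constraint 6 requires n = h. Since 9 ≠ 4, contradiction.

Unsatisfiable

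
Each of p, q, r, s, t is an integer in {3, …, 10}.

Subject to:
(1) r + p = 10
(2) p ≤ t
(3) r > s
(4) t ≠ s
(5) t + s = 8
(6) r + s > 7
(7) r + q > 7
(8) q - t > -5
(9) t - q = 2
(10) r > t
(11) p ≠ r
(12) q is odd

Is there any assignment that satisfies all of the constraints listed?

Satisfiable

The assignment p = 3, q = 3, r = 7, s = 3, t = 5 works:
  constraint 1 holds since r + p = 10.
  constraint 5 holds since t + s = 8.
The rest check out directly.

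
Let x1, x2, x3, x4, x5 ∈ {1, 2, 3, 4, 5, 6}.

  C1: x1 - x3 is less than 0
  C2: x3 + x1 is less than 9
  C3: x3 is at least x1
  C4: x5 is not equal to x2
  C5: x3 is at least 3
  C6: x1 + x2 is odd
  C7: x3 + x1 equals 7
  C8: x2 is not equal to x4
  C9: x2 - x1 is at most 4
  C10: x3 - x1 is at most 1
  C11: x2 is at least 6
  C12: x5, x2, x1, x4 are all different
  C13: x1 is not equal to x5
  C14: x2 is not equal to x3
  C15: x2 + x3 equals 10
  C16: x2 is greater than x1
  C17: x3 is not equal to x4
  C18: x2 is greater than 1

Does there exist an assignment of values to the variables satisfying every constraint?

The assignment x1 = 3, x2 = 6, x3 = 4, x4 = 2, x5 = 4 works:
  constraint 1 holds since x1 - x3 = -1.
  constraint 2 holds since x3 + x1 = 7.
  constraint 7 holds since x3 + x1 = 7.
The rest check out directly.

Satisfiable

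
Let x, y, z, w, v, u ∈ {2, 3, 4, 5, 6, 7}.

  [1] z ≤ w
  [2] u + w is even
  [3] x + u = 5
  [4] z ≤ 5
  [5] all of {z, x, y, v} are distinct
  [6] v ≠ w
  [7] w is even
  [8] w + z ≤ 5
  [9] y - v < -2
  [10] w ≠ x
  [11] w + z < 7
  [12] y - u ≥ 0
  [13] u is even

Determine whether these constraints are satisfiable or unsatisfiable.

Try x = 3, y = 4, z = 2, w = 2, v = 7, u = 2.
Check constraint 3: x + u = 5; constraint 8: w + z = 4. The remaining constraints are straightforward to verify.

Satisfiable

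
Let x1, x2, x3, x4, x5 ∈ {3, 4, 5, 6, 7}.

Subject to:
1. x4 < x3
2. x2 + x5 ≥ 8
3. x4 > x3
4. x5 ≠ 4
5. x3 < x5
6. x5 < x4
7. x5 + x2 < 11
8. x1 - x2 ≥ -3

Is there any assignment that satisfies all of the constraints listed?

Unsatisfiable

Constraints 1, 5, and 6 give x3 < x5, x5 < x4, x4 < x3. Chaining: x3 < x5 < x4 < x3, which forces x3 < x3 — impossible.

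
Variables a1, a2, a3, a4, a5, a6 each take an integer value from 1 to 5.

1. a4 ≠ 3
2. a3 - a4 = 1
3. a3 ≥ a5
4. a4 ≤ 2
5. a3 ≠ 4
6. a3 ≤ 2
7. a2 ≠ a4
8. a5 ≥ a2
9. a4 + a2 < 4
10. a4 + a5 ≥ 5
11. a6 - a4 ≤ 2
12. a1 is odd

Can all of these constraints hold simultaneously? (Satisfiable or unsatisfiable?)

Unsatisfiable

From constraint 4: a4 ≤ 2. From constraints 3 and 6: a5 ≤ a3 ≤ 2. Hence a4 + a5 ≤ 4. But constraint 10 requires a4 + a5 ≥ 5, and 5 > 4. Contradiction.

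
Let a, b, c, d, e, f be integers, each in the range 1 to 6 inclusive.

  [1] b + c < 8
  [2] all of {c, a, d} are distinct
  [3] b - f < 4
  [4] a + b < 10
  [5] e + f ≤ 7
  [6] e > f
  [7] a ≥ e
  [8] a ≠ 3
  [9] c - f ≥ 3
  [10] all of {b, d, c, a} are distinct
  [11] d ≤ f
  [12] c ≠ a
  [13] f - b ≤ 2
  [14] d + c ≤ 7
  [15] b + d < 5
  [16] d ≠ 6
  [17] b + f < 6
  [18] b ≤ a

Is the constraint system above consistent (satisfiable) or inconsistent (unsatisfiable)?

One satisfying assignment is a = 6, b = 2, c = 5, d = 1, e = 5, f = 1.
For the less obvious constraints — constraint 1: b + c = 7; constraint 3: b - f = 1; constraint 4: a + b = 8 — and the others hold by inspection.

Satisfiable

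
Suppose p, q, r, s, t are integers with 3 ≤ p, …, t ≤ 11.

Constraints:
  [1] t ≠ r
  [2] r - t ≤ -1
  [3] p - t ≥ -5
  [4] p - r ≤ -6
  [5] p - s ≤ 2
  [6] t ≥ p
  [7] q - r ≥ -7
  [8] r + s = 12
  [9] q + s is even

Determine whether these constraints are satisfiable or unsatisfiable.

Constraints 2, 3, and 4 give r − p ≥ 6, p − t ≥ -5, t − r ≥ 1.
Adding all 3 inequalities: the left sides telescope to 0, and the right sides sum to 6 + (-5) + 1 = 2. So 0 ≥ 2, which is false.

Unsatisfiable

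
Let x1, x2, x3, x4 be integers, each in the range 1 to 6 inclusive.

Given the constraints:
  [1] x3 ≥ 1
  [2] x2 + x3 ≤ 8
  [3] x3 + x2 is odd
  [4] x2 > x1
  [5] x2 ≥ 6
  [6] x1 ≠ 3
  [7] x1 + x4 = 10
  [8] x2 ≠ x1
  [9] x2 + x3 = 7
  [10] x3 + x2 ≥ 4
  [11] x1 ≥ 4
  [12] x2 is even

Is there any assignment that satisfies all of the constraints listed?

Satisfiable

One satisfying assignment is x1 = 4, x2 = 6, x3 = 1, x4 = 6.
For the less obvious constraints — constraint 2: x2 + x3 = 7; constraint 7: x1 + x4 = 10 — and the others hold by inspection.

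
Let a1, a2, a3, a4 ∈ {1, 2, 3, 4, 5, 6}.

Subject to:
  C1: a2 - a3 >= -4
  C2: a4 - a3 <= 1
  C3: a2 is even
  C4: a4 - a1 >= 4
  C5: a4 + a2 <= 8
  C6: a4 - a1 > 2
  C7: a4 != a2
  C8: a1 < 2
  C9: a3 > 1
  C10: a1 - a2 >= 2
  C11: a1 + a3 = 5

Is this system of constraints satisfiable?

Unsatisfiable

Constraints 1, 2, 4, and 10 give a1 − a2 ≥ 2, a2 − a3 ≥ -4, a3 − a4 ≥ -1, a4 − a1 ≥ 4.
Adding all 4 inequalities: the left sides telescope to 0, and the right sides sum to 2 + (-4) + (-1) + 4 = 1. So 0 ≥ 1, which is false.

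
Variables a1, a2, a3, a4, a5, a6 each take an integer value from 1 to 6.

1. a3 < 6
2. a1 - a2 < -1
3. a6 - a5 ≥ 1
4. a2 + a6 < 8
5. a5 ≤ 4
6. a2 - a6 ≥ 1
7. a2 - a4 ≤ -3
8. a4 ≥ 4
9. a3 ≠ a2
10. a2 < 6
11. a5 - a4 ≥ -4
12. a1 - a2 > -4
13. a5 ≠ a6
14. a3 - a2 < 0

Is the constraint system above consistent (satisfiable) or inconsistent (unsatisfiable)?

Constraints 3, 6, 7, and 11 give a4 − a2 ≥ 3, a2 − a6 ≥ 1, a6 − a5 ≥ 1, a5 − a4 ≥ -4.
Adding all 4 inequalities: the left sides telescope to 0, and the right sides sum to 3 + 1 + 1 + (-4) = 1. So 0 ≥ 1, which is false.

Unsatisfiable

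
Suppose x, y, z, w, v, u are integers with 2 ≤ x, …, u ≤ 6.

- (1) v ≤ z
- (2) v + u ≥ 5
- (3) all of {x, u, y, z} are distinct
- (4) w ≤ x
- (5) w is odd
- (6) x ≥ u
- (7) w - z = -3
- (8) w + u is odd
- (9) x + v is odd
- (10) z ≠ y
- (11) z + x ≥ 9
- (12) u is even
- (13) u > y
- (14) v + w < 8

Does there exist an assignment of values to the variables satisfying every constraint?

Satisfiable

Take x = 5, y = 3, z = 6, w = 3, v = 2, u = 4. Then constraint 2: v + u = 6; constraint 7: w - z = -3, and every other listed constraint is also met.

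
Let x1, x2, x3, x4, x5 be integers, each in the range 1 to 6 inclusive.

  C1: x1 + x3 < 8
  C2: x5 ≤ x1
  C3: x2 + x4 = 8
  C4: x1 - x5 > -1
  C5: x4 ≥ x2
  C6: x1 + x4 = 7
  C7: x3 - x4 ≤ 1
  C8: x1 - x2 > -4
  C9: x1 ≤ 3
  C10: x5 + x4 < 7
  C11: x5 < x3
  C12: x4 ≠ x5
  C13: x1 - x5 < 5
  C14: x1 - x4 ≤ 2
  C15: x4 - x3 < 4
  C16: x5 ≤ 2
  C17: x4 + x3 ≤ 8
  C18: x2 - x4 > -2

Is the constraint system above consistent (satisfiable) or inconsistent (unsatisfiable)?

One satisfying assignment is x1 = 3, x2 = 4, x3 = 2, x4 = 4, x5 = 1.
For the less obvious constraints — constraint 1: x1 + x3 = 5; constraint 3: x2 + x4 = 8; constraint 4: x1 - x5 = 2 — and the others hold by inspection.

Satisfiable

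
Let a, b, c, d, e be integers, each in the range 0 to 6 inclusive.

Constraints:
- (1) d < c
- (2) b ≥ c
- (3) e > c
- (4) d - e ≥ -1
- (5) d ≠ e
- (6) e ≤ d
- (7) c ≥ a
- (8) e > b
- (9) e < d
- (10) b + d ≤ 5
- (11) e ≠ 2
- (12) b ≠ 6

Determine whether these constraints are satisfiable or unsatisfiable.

Unsatisfiable

Constraints 1, 2, 6, and 8 give b < e, e ≤ d, d < c, c ≤ b. Chaining: b < e ≤ d < c ≤ b, which forces b < b — impossible.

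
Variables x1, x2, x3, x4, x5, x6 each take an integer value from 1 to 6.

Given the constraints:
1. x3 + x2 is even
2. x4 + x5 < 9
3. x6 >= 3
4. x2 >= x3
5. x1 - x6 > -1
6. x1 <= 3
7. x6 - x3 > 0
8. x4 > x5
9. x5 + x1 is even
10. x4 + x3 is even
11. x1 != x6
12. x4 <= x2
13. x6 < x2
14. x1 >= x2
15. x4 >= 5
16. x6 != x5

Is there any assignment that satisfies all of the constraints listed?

From constraints 12 and 15: x2 ≥ x4 and x4 ≥ 5, so x2 ≥ 5. From constraints 6 and 14: x2 ≤ x1 and x1 ≤ 3, so x2 ≤ 3. But 3 < 5, so no value of x2 works.

Unsatisfiable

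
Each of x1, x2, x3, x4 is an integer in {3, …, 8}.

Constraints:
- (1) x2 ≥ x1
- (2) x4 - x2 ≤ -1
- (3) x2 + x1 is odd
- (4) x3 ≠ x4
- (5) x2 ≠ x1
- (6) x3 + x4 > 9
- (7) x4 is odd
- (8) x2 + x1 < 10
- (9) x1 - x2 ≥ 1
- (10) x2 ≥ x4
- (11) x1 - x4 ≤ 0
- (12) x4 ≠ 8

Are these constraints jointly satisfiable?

Constraints 2, 9, and 11 give x2 − x4 ≥ 1, x4 − x1 ≥ 0, x1 − x2 ≥ 1.
Adding all 3 inequalities: the left sides telescope to 0, and the right sides sum to 1 + 0 + 1 = 2. So 0 ≥ 2, which is false.

Unsatisfiable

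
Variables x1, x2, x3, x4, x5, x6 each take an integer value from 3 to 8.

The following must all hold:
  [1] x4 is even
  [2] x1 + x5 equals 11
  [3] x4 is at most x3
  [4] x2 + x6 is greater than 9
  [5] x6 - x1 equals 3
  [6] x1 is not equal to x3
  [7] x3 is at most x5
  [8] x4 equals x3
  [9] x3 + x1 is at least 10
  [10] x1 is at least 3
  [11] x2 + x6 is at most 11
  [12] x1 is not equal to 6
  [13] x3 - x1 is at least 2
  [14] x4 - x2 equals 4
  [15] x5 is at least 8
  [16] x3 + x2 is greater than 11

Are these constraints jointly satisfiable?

Satisfiable

Take x1 = 3, x2 = 4, x3 = 8, x4 = 8, x5 = 8, x6 = 6. Then constraint 2: x1 + x5 = 11; constraint 4: x2 + x6 = 10, and every other listed constraint is also met.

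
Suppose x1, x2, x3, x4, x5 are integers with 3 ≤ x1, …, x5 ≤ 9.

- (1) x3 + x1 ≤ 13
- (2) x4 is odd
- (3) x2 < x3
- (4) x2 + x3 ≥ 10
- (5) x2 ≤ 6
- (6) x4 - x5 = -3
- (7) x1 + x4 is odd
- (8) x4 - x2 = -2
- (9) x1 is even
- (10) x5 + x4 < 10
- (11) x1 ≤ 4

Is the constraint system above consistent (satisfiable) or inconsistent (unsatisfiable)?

Satisfiable

One satisfying assignment is x1 = 4, x2 = 5, x3 = 8, x4 = 3, x5 = 6.
For the less obvious constraints — constraint 1: x3 + x1 = 12; constraint 4: x2 + x3 = 13; constraint 6: x4 - x5 = -3 — and the others hold by inspection.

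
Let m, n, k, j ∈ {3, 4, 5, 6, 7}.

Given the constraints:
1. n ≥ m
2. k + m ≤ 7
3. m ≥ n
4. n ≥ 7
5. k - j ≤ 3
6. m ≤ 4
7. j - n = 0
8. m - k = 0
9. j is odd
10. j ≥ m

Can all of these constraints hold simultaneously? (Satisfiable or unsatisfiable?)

From constraints 3 and 4: m ≥ n and n ≥ 7, so m ≥ 7. From constraint 6: m ≤ 4. But 4 < 7, so no value of m works.

Unsatisfiable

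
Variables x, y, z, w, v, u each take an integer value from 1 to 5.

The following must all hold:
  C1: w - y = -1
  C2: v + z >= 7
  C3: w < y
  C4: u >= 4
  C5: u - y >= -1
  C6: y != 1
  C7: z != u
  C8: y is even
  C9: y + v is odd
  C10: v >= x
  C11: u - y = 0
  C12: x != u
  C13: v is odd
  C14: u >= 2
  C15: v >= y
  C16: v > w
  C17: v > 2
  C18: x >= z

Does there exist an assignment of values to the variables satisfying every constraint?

Satisfiable

Setting (x, y, z, w, v, u) = (5, 4, 5, 3, 5, 4) satisfies everything: constraint 1: w - y = -1; constraint 2: v + z = 10; constraint 5: u - y = 0, and the others follow.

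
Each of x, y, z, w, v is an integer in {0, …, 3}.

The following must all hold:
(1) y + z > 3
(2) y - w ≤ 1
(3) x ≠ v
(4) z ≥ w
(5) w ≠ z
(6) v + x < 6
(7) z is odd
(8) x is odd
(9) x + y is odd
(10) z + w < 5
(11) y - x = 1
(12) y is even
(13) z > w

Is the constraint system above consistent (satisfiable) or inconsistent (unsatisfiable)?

Satisfiable

Take x = 1, y = 2, z = 3, w = 1, v = 2. Then constraint 1: y + z = 5; constraint 2: y - w = 1, and every other listed constraint is also met.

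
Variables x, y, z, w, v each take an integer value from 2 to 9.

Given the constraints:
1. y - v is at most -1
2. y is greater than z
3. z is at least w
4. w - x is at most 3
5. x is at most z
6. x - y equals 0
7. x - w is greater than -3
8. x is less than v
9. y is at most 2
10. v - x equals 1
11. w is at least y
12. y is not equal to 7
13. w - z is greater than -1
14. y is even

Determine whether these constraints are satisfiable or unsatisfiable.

Constraints 2, 3, and 11 give z < y, y ≤ w, w ≤ z. Chaining: z < y ≤ w ≤ z, which forces z < z — impossible.

Unsatisfiable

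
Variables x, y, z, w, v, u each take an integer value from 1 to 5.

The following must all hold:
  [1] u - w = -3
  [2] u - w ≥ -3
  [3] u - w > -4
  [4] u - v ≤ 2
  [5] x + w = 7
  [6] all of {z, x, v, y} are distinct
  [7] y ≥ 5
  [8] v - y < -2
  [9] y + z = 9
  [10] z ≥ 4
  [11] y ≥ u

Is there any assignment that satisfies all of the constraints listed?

Setting (x, y, z, w, v, u) = (2, 5, 4, 5, 1, 2) satisfies everything: constraint 1: u - w = -3; constraint 2: u - w = -3, and the others follow.

Satisfiable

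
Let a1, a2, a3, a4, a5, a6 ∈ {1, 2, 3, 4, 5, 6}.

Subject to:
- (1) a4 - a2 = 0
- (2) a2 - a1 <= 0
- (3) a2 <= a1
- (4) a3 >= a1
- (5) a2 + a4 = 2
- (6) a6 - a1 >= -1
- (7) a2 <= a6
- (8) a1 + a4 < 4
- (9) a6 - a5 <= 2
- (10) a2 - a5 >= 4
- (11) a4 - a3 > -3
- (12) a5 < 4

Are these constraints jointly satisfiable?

Constraints 2, 6, 9, and 10 give a5 − a6 ≥ -2, a6 − a1 ≥ -1, a1 − a2 ≥ 0, a2 − a5 ≥ 4.
Adding all 4 inequalities: the left sides telescope to 0, and the right sides sum to (-2) + (-1) + 0 + 4 = 1. So 0 ≥ 1, which is false.

Unsatisfiable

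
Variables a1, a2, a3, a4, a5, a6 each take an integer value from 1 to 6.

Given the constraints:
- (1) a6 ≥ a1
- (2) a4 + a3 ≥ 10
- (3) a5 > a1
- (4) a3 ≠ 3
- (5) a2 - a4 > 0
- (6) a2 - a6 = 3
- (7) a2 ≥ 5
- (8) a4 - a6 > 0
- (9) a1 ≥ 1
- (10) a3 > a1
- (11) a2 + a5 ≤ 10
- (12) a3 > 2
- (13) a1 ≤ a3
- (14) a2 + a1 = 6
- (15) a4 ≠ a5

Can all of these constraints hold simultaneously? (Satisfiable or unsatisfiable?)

Take a1 = 1, a2 = 5, a3 = 6, a4 = 4, a5 = 2, a6 = 2. Then constraint 2: a4 + a3 = 10; constraint 5: a2 - a4 = 1, and every other listed constraint is also met.

Satisfiable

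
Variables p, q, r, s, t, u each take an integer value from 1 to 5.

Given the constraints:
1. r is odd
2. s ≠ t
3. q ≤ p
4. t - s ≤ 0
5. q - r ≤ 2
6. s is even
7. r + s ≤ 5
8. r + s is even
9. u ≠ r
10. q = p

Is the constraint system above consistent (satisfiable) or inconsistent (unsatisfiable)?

Constraint 1 makes r odd and constraint 6 makes s even, so r + s must be odd. Constraint 8 says r + s is even — contradiction.

Unsatisfiable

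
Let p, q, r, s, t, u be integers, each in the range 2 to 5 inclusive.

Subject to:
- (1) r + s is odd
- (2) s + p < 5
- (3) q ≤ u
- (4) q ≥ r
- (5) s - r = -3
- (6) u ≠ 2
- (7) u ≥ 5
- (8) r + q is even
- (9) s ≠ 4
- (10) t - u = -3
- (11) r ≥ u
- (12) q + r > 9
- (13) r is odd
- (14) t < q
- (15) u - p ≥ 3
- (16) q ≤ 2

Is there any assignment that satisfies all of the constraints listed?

Unsatisfiable

From constraints 7 and 11: r ≥ u and u ≥ 5, so r ≥ 5. From constraints 4 and 16: r ≤ q and q ≤ 2, so r ≤ 2. But 2 < 5, so no value of r works.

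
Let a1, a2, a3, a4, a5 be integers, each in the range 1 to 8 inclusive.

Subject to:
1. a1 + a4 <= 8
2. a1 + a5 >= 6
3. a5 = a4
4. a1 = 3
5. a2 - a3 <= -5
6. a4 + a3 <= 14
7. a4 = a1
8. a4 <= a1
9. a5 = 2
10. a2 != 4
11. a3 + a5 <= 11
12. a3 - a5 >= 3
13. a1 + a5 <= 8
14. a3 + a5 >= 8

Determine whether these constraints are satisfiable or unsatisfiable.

Constraint 9 fixes a5 = 2 and constraint 4 fixes a1 = 3. Constraints 3 and 7 give a5 = a4 = a1, so a5 = a1. But 2 ≠ 3 — contradiction.

Unsatisfiable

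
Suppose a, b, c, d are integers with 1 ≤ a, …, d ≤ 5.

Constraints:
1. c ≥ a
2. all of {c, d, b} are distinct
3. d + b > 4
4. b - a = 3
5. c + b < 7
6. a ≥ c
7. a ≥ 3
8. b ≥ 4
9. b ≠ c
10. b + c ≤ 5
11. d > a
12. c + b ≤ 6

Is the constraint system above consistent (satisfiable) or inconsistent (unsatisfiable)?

From constraint 8: b ≥ 4. From constraints 1 and 7: c ≥ a ≥ 3. Hence b + c ≥ 7. But constraint 10 requires b + c ≤ 5, and 5 < 7. Contradiction.

Unsatisfiable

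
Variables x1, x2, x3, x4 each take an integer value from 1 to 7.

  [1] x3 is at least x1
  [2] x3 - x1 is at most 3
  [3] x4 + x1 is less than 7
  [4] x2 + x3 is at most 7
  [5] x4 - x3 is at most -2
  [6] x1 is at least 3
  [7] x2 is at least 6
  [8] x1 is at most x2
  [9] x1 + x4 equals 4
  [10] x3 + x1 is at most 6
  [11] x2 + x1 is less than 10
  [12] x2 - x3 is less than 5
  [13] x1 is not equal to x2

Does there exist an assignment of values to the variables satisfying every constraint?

From constraint 7: x2 ≥ 6. From constraints 1 and 6: x3 ≥ x1 ≥ 3. Hence x2 + x3 ≥ 9. But constraint 4 requires x2 + x3 ≤ 7, and 7 < 9. Contradiction.

Unsatisfiable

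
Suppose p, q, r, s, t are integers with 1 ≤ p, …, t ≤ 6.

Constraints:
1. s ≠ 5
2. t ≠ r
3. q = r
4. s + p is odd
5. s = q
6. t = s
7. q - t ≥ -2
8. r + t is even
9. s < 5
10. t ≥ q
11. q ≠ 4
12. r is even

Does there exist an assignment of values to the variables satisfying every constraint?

Unsatisfiable

From constraints 3, 5, and 6, t = s = q = r, so t = r. But constraint 2 says t ≠ r. Contradiction.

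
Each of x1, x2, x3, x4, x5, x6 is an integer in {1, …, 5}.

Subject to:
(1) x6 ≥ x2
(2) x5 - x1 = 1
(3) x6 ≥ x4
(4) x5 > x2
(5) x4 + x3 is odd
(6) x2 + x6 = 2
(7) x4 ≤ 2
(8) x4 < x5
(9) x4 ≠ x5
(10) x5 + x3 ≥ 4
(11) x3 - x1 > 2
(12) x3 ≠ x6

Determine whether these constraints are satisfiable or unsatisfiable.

One satisfying assignment is x1 = 1, x2 = 1, x3 = 4, x4 = 1, x5 = 2, x6 = 1.
For the less obvious constraints — constraint 2: x5 - x1 = 1; constraint 6: x2 + x6 = 2; constraint 10: x5 + x3 = 6 — and the others hold by inspection.

Satisfiable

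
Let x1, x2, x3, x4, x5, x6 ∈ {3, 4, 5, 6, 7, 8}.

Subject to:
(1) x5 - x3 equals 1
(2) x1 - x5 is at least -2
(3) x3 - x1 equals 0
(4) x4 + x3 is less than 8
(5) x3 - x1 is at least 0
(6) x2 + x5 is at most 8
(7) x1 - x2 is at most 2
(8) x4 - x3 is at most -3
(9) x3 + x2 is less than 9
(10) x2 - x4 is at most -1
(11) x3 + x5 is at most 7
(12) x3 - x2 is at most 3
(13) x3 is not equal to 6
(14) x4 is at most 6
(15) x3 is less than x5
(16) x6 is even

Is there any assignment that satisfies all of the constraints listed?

Constraints 8, 10, and 12 give x2 − x3 ≥ -3, x3 − x4 ≥ 3, x4 − x2 ≥ 1.
Adding all 3 inequalities: the left sides telescope to 0, and the right sides sum to (-3) + 3 + 1 = 1. So 0 ≥ 1, which is false.

Unsatisfiable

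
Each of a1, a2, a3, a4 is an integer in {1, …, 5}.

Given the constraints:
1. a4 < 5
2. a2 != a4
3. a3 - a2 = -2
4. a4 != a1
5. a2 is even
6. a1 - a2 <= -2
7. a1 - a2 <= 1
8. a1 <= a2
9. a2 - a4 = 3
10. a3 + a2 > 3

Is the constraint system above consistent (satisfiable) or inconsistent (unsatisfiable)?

Try a1 = 2, a2 = 4, a3 = 2, a4 = 1.
Check constraint 3: a3 - a2 = -2; constraint 6: a1 - a2 = -2. The remaining constraints are straightforward to verify.

Satisfiable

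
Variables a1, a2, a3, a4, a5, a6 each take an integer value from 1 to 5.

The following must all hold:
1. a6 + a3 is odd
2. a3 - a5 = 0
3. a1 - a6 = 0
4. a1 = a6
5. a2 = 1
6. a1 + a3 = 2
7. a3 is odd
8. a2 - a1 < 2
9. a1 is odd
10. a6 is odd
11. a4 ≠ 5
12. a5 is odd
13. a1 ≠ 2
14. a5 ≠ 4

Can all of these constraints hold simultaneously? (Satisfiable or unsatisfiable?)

Unsatisfiable

Constraint 10 makes a6 odd and constraint 7 makes a3 odd, so a6 + a3 must be even. Constraint 1 says a6 + a3 is odd — contradiction.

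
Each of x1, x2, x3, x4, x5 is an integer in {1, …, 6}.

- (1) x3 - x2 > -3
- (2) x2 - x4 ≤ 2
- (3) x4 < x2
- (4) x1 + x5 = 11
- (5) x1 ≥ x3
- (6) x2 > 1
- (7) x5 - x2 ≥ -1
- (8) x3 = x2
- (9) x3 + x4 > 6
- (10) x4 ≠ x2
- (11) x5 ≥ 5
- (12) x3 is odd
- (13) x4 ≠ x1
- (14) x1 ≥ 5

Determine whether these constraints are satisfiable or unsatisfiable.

One satisfying assignment is x1 = 5, x2 = 5, x3 = 5, x4 = 3, x5 = 6.
For the less obvious constraints — constraint 1: x3 - x2 = 0; constraint 2: x2 - x4 = 2 — and the others hold by inspection.

Satisfiable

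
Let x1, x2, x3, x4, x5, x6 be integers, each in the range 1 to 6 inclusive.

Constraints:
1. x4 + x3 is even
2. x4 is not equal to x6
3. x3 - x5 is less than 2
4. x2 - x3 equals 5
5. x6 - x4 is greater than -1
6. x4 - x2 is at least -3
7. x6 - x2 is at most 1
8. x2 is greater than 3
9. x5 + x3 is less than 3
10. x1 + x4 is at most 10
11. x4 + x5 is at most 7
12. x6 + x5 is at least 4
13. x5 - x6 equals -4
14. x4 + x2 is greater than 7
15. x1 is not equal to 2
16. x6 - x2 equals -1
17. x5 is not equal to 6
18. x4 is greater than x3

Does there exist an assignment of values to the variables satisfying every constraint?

Setting (x1, x2, x3, x4, x5, x6) = (6, 6, 1, 3, 1, 5) satisfies everything: constraint 3: x3 - x5 = 0; constraint 4: x2 - x3 = 5; constraint 5: x6 - x4 = 2, and the others follow.

Satisfiable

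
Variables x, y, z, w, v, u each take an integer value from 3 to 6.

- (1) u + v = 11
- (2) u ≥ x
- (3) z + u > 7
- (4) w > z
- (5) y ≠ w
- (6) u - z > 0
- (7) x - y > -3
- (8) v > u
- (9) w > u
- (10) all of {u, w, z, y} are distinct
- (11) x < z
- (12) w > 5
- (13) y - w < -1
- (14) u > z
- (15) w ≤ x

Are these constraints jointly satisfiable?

Constraints 6, 9, 11, and 15 give z < u, u < w, w ≤ x, x < z. Chaining: z < u < w ≤ x < z, which forces z < z — impossible.

Unsatisfiable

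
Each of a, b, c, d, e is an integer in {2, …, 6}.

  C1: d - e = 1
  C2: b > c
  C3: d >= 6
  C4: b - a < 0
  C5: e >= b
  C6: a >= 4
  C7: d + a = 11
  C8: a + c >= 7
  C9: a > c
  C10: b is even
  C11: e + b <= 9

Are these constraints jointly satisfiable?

One satisfying assignment is a = 5, b = 4, c = 3, d = 6, e = 5.
For the less obvious constraints — constraint 1: d - e = 1; constraint 4: b - a = -1 — and the others hold by inspection.

Satisfiable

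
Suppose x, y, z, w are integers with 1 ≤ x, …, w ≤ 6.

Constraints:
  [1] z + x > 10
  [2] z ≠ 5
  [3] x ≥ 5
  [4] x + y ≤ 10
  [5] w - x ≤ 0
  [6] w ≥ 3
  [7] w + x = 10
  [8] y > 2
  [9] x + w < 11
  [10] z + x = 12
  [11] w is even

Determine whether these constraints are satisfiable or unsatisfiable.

Satisfiable

One satisfying assignment is x = 6, y = 3, z = 6, w = 4.
For the less obvious constraints — constraint 1: z + x = 12; constraint 4: x + y = 9; constraint 5: w - x = -2 — and the others hold by inspection.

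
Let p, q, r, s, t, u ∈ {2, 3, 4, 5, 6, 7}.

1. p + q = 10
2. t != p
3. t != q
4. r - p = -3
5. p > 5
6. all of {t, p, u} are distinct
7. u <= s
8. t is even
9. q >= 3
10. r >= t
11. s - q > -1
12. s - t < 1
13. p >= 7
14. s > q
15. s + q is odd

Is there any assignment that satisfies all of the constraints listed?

Setting (p, q, r, s, t, u) = (7, 3, 4, 4, 4, 3) satisfies everything: constraint 1: p + q = 10; constraint 4: r - p = -3, and the others follow.

Satisfiable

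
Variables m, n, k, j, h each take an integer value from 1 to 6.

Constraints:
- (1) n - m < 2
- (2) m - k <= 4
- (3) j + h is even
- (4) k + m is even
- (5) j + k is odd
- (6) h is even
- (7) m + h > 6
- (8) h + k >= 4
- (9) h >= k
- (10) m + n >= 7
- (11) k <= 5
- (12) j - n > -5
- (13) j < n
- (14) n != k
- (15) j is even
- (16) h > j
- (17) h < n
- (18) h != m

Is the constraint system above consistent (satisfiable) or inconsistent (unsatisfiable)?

Satisfiable

The assignment m = 5, n = 5, k = 1, j = 2, h = 4 works:
  constraint 1 holds since n - m = 0.
  constraint 2 holds since m - k = 4.
  constraint 7 holds since m + h = 9.
The rest check out directly.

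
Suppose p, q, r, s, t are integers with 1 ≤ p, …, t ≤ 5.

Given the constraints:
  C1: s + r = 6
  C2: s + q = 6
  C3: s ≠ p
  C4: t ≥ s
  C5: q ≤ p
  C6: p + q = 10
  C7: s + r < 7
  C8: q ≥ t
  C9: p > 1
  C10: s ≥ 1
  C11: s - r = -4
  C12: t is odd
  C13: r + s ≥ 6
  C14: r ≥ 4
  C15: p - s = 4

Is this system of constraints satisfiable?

Satisfiable

The assignment p = 5, q = 5, r = 5, s = 1, t = 1 works:
  constraint 1 holds since s + r = 6.
  constraint 2 holds since s + q = 6.
  constraint 6 holds since p + q = 10.
The rest check out directly.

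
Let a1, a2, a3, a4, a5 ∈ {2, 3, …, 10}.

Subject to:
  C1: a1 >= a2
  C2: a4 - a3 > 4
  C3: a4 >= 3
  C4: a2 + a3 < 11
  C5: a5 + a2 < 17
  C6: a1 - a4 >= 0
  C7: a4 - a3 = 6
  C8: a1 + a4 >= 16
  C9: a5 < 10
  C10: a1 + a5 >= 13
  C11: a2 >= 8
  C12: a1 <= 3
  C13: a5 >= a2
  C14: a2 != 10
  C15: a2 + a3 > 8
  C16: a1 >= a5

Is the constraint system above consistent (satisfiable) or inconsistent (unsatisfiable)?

From constraints 11 and 13: a5 ≥ a2 and a2 ≥ 8, so a5 ≥ 8. From constraints 12 and 16: a5 ≤ a1 and a1 ≤ 3, so a5 ≤ 3. But 3 < 8, so no value of a5 works.

Unsatisfiable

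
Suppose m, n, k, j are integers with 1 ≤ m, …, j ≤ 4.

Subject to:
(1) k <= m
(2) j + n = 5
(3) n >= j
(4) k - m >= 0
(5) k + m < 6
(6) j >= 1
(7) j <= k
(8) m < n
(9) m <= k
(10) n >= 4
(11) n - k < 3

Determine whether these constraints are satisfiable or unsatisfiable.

Setting (m, n, k, j) = (2, 4, 2, 1) satisfies everything: constraint 2: j + n = 5; constraint 4: k - m = 0; constraint 5: k + m = 4, and the others follow.

Satisfiable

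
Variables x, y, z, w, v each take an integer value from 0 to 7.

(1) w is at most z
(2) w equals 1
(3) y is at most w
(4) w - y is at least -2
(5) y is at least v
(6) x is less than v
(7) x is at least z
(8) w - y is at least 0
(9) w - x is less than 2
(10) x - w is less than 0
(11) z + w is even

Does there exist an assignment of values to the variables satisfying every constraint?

Constraints 1, 5, 6, 7, and 8 give y ≤ w, w ≤ z, z ≤ x, x < v, v ≤ y. Chaining: y ≤ w ≤ z ≤ x < v ≤ y, which forces y < y — impossible.

Unsatisfiable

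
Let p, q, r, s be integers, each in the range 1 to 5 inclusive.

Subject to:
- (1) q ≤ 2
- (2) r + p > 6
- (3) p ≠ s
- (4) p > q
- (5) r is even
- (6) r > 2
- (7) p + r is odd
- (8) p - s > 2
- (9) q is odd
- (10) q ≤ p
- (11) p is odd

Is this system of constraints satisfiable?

One satisfying assignment is p = 5, q = 1, r = 4, s = 2.
For the less obvious constraints — constraint 2: r + p = 9; constraint 5: r = 4 is even; constraint 8: p - s = 3 — and the others hold by inspection.

Satisfiable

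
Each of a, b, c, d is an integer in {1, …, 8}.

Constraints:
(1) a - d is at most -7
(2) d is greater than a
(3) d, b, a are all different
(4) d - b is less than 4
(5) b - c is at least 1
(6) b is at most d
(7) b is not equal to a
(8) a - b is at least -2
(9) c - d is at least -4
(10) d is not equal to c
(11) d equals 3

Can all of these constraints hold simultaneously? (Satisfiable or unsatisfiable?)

Constraints 1, 5, 8, and 9 give a − b ≥ -2, b − c ≥ 1, c − d ≥ -4, d − a ≥ 7.
Adding all 4 inequalities: the left sides telescope to 0, and the right sides sum to (-2) + 1 + (-4) + 7 = 2. So 0 ≥ 2, which is false.

Unsatisfiable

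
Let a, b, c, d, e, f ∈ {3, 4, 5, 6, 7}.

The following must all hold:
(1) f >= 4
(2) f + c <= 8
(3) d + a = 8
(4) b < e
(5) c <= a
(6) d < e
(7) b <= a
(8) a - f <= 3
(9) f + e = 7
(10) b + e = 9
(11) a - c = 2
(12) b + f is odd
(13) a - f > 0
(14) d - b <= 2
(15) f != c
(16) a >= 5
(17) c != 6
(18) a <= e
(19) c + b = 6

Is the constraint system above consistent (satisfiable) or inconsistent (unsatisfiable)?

From constraint 1: f ≥ 4. From constraints 16 and 18: e ≥ a ≥ 5. Hence f + e ≥ 9. But constraint 9 requires f + e = 7, and 7 < 9. Contradiction.

Unsatisfiable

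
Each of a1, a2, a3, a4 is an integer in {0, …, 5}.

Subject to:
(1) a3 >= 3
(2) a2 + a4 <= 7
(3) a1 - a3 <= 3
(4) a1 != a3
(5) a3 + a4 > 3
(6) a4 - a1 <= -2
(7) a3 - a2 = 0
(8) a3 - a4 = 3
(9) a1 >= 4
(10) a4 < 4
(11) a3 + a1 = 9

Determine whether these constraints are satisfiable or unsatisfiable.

Take a1 = 5, a2 = 4, a3 = 4, a4 = 1. Then constraint 2: a2 + a4 = 5; constraint 3: a1 - a3 = 1, and every other listed constraint is also met.

Satisfiable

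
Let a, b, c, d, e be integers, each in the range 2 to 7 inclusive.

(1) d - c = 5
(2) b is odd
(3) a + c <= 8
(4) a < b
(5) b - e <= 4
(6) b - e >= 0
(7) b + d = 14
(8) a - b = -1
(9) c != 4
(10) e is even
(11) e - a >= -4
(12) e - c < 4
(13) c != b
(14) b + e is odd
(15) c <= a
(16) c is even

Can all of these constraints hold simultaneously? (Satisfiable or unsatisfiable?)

Satisfiable

The assignment a = 6, b = 7, c = 2, d = 7, e = 4 works:
  constraint 1 holds since d - c = 5.
  constraint 3 holds since a + c = 8.
  constraint 5 holds since b - e = 3.
The rest check out directly.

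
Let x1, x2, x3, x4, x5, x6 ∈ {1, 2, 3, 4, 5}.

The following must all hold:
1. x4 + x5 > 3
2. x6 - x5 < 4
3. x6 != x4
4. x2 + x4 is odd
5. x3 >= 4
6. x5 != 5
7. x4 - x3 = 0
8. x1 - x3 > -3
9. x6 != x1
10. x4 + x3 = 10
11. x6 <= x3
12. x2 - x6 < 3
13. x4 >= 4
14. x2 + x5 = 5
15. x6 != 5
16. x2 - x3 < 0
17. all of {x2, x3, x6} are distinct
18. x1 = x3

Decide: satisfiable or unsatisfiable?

Satisfiable

Take x1 = 5, x2 = 4, x3 = 5, x4 = 5, x5 = 1, x6 = 2. Then constraint 1: x4 + x5 = 6; constraint 2: x6 - x5 = 1, and every other listed constraint is also met.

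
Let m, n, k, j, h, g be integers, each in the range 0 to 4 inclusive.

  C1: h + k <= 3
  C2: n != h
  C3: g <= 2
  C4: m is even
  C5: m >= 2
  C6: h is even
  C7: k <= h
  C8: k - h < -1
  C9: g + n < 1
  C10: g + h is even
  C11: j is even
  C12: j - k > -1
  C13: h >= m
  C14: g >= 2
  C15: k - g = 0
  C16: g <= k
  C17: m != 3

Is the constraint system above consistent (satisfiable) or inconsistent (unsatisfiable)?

From constraints 5 and 13: h ≥ m ≥ 2. From constraints 14 and 16: k ≥ g ≥ 2. Hence h + k ≥ 4. But constraint 1 requires h + k ≤ 3, and 3 < 4. Contradiction.

Unsatisfiable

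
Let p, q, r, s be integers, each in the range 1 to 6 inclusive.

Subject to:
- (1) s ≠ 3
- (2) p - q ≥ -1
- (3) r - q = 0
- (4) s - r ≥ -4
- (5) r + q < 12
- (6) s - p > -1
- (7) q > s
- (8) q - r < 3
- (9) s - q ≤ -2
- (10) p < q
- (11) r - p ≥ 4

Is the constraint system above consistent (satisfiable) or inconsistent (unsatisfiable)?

Constraints 2, 4, 9, and 11 give r − p ≥ 4, p − q ≥ -1, q − s ≥ 2, s − r ≥ -4.
Adding all 4 inequalities: the left sides telescope to 0, and the right sides sum to 4 + (-1) + 2 + (-4) = 1. So 0 ≥ 1, which is false.

Unsatisfiable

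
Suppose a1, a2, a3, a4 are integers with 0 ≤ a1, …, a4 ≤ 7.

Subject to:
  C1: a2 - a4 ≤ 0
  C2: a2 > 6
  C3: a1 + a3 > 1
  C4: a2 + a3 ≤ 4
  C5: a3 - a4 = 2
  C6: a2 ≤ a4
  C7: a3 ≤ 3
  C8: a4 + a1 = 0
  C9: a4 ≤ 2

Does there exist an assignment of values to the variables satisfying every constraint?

Unsatisfiable

From constraint 2: a2 ≥ 7. From constraints 6 and 9: a2 ≤ a4 and a4 ≤ 2, so a2 ≤ 2. But 2 < 7, so no value of a2 works.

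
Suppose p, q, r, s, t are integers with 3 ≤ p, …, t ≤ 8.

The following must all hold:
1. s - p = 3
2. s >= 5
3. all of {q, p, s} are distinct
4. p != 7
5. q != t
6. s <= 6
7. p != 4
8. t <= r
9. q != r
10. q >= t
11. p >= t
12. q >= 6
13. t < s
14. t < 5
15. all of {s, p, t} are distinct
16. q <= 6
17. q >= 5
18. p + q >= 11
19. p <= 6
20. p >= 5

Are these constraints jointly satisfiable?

Unsatisfiable

Constraints 2, 6, 16, 17, 19, and 20 confine each of q, p, s to the 2 values {5, 6}.
Constraint 3 requires all 3 of them to be distinct, but only 2 values are available — impossible by the pigeonhole principle.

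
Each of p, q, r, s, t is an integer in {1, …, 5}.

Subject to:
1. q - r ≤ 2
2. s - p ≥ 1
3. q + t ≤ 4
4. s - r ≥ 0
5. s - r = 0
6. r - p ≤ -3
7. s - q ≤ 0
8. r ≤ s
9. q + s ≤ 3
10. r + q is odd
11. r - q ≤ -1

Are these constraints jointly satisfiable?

Unsatisfiable

Constraints 1, 2, 6, and 7 give r − q ≥ -2, q − s ≥ 0, s − p ≥ 1, p − r ≥ 3.
Adding all 4 inequalities: the left sides telescope to 0, and the right sides sum to (-2) + 0 + 1 + 3 = 2. So 0 ≥ 2, which is false.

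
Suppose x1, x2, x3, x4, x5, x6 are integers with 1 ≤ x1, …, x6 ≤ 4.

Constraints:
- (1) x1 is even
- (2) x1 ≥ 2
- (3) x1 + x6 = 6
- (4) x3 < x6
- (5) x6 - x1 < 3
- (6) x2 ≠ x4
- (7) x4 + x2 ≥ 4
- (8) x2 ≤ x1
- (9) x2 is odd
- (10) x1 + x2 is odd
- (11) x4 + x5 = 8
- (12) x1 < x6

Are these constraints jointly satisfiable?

Setting (x1, x2, x3, x4, x5, x6) = (2, 1, 3, 4, 4, 4) satisfies everything: constraint 3: x1 + x6 = 6; constraint 5: x6 - x1 = 2; constraint 7: x4 + x2 = 5, and the others follow.

Satisfiable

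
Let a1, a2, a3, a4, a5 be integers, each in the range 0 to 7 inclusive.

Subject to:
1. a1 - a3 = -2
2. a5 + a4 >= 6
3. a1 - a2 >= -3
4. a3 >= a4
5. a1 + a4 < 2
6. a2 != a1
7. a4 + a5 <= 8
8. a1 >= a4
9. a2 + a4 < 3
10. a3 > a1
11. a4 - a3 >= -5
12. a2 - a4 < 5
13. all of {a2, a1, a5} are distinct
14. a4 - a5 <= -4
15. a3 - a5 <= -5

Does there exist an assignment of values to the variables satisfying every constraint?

Satisfiable

Setting (a1, a2, a3, a4, a5) = (0, 2, 2, 0, 7) satisfies everything: constraint 1: a1 - a3 = -2; constraint 2: a5 + a4 = 7; constraint 3: a1 - a2 = -2, and the others follow.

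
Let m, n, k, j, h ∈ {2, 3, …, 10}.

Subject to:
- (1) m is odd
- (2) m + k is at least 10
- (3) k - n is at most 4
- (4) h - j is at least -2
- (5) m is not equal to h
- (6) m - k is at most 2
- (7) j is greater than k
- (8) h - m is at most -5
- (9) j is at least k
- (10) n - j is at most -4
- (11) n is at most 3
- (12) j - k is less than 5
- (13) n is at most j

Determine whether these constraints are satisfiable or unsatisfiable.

Unsatisfiable

Constraints 3, 4, 6, 8, and 10 give h − j ≥ -2, j − n ≥ 4, n − k ≥ -4, k − m ≥ -2, m − h ≥ 5.
Adding all 5 inequalities: the left sides telescope to 0, and the right sides sum to (-2) + 4 + (-4) + (-2) + 5 = 1. So 0 ≥ 1, which is false.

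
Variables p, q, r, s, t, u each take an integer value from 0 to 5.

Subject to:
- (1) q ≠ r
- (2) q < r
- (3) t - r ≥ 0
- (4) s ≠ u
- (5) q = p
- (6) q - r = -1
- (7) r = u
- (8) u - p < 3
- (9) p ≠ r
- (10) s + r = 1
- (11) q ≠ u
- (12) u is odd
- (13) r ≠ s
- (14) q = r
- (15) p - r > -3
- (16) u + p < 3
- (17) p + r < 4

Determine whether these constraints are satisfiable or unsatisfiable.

Unsatisfiable

From constraints 7 and 14, q = r = u, so q = u. But constraint 11 says q ≠ u. Contradiction.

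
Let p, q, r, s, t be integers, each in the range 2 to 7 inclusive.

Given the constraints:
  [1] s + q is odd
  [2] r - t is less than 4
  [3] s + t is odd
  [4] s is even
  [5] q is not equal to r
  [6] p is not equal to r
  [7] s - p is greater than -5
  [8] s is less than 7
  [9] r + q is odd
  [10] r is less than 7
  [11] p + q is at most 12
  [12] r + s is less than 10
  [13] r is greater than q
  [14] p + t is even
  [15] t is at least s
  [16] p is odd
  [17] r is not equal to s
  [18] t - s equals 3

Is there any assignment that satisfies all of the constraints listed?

Satisfiable

Take p = 5, q = 5, r = 6, s = 2, t = 5. Then constraint 2: r - t = 1; constraint 7: s - p = -3, and every other listed constraint is also met.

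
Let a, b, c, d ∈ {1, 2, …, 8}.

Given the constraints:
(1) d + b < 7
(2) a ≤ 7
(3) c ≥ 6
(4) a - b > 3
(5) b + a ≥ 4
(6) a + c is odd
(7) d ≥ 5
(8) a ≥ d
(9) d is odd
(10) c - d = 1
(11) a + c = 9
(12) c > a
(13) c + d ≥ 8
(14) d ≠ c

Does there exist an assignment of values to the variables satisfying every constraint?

From constraints 7 and 8: a ≥ d ≥ 5. From constraint 3: c ≥ 6. Hence a + c ≥ 11. But constraint 11 requires a + c = 9, and 9 < 11. Contradiction.

Unsatisfiable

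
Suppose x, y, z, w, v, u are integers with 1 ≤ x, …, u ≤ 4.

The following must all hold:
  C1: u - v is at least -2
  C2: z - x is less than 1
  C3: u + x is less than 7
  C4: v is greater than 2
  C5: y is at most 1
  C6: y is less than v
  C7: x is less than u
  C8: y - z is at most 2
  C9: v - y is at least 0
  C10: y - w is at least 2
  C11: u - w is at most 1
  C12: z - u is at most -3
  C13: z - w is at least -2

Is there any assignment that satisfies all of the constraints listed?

Constraints 8, 10, 11, and 12 give z − y ≥ -2, y − w ≥ 2, w − u ≥ -1, u − z ≥ 3.
Adding all 4 inequalities: the left sides telescope to 0, and the right sides sum to (-2) + 2 + (-1) + 3 = 2. So 0 ≥ 2, which is false.

Unsatisfiable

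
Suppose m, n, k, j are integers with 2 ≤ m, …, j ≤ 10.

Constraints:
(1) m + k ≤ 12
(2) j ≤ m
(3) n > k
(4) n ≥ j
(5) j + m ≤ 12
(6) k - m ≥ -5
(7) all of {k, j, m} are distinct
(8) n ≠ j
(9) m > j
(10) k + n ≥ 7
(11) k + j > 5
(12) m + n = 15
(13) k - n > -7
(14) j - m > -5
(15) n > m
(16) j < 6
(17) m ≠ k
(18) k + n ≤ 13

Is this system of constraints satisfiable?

Satisfiable

Take m = 7, n = 8, k = 2, j = 4. Then constraint 1: m + k = 9; constraint 5: j + m = 11; constraint 6: k - m = -5, and every other listed constraint is also met.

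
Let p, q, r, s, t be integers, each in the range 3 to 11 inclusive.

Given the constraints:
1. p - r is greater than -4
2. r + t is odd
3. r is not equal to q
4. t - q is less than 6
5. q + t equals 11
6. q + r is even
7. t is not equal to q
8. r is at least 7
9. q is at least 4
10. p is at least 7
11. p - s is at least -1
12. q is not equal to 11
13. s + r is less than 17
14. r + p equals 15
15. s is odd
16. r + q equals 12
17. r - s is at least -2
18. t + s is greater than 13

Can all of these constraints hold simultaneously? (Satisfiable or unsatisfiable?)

Satisfiable

Setting (p, q, r, s, t) = (7, 4, 8, 7, 7) satisfies everything: constraint 1: p - r = -1; constraint 4: t - q = 3; constraint 5: q + t = 11, and the others follow.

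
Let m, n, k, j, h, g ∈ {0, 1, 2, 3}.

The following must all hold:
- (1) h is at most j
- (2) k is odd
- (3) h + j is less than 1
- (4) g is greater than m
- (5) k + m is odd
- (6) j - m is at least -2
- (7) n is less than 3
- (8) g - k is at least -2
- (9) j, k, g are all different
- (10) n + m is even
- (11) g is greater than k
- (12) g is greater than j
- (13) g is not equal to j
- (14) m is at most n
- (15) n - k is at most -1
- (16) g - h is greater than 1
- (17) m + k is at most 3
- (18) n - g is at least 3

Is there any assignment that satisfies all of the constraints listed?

Unsatisfiable

Constraints 8, 15, and 18 give g − k ≥ -2, k − n ≥ 1, n − g ≥ 3.
Adding all 3 inequalities: the left sides telescope to 0, and the right sides sum to (-2) + 1 + 3 = 2. So 0 ≥ 2, which is false.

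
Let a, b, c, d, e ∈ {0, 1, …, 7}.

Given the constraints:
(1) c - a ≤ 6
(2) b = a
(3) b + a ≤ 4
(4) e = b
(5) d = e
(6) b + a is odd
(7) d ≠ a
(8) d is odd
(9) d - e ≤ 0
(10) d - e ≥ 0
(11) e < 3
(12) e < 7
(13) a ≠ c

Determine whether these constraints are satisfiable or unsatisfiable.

From constraints 2, 4, and 5, d = e = b = a, so d = a. But constraint 7 says d ≠ a. Contradiction.

Unsatisfiable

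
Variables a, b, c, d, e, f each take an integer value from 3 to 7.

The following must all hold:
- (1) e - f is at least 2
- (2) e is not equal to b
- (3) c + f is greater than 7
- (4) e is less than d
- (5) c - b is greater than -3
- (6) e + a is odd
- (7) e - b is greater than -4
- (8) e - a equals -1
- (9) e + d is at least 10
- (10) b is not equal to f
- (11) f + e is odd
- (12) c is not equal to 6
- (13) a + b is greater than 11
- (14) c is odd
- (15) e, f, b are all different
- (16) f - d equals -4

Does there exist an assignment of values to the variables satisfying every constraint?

Try a = 7, b = 7, c = 7, d = 7, e = 6, f = 3.
Check constraint 1: e - f = 3; constraint 3: c + f = 10; constraint 5: c - b = 0. The remaining constraints are straightforward to verify.

Satisfiable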